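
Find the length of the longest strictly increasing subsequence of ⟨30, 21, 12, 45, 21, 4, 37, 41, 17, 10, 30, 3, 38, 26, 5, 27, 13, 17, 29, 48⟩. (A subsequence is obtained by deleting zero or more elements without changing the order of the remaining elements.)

Scanning left to right, the best length ending at each element is: 30→1, 21→1, 12→1, 45→2, 21→2, 4→1, 37→3, 41→4, 17→2, 10→2, 30→3, 3→1, 38→4, 26→3, 5→2, 27→4, 13→3, 17→4, 29→5, 48→6.
So the longest increasing subsequence has length 6, e.g. 12, 21, 26, 27, 29, 48.

6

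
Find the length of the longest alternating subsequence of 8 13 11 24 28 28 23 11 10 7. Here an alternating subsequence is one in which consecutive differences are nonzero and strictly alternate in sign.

Track the best alternating length ending on an up-step vs a down-step at each position: up/down = 1/1, 2/1, 2/3, 4/1, 4/1, 4/1, 4/5, 2/5, 2/5, 1/5.
The maximum over both is 5; one such subsequence is 8, 13, 11, 24, 23.

5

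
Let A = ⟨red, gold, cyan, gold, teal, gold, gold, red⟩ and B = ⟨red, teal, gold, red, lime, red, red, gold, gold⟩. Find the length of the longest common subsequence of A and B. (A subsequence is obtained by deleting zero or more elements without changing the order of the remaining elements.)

4

A longest common subsequence is red, gold, gold, gold (length 4); the LCS DP confirms no longer common subsequence exists.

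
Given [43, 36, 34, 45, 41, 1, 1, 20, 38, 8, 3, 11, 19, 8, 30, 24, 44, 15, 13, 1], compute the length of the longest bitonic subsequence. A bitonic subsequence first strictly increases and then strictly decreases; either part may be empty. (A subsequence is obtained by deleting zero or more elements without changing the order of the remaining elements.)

Let inc[i] be the LIS ending at i and dec[i] the longest strictly decreasing subsequence starting at i. inc = [1, 1, 1, 2, 2, 1, 1, 2, 3, 2, 2, 3, 4, 3, 5, 5, 6, 4, 4, 1], dec = [8, 7, 6, 8, 7, 1, 1, 5, 6, 3, 2, 3, 4, 2, 5, 4, 4, 3, 2, 1].
max_i inc[i]+dec[i]−1 = 9, with one witness 43, 45, 41, 38, 30, 24, 15, 13, 1.

9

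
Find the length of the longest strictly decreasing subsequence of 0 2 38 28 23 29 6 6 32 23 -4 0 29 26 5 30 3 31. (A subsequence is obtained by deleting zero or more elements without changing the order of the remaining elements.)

6

Let dp[i] be the longest decreasing subsequence ending at position i. Then dp = [1, 1, 1, 2, 3, 2, 4, 4, 2, 3, 5, 5, 3, 4, 5, 3, 6, 3].
The maximum is 6; one witness is 38, 28, 23, 6, 5, 3 at positions 3,4,5,7,15,17.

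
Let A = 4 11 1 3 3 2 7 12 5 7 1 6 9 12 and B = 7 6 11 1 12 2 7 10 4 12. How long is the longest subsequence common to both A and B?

A longest common subsequence is 11, 1, 2, 7, 12 (length 5); the LCS DP confirms no longer common subsequence exists.

5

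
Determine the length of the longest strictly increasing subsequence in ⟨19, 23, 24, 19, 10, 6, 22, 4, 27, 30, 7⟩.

Let dp[i] be the longest increasing subsequence ending at position i. Then dp = [1, 2, 3, 1, 1, 1, 2, 1, 4, 5, 2].
The maximum is 5; one witness is 19, 23, 24, 27, 30 at positions 1,2,3,9,10.

5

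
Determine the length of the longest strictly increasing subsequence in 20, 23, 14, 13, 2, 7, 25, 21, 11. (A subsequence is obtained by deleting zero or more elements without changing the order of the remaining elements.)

3

Scanning left to right, the best length ending at each element is: 20→1, 23→2, 14→1, 13→1, 2→1, 7→2, 25→3, 21→3, 11→3.
So the longest increasing subsequence has length 3, e.g. 20, 23, 25.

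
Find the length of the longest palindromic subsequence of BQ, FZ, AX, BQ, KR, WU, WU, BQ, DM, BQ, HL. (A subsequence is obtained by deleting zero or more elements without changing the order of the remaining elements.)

6

One longest palindromic subsequence is BQ BQ WU WU BQ BQ (positions 1,4,6,7,8,10); it reads the same forward and backward, and the interval DP gives dp[1][11] = 6.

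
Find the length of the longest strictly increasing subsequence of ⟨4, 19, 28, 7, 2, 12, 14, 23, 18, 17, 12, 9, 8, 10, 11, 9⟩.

5

Let dp[i] be the longest increasing subsequence ending at position i. Then dp = [1, 2, 3, 2, 1, 3, 4, 5, 5, 5, 3, 3, 3, 4, 5, 4].
The maximum is 5; one witness is 4, 7, 12, 14, 23 at positions 1,4,6,7,8.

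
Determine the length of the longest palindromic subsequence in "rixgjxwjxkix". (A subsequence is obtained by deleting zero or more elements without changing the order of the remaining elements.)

7

Using dp[i][j] = 2 + dp[i+1][j−1] if the ends match, else max(dp[i+1][j], dp[i][j−1]):
dp[1][12] = 7. A witness is ixjwjxi at positions 2,3,5,7,8,9,11.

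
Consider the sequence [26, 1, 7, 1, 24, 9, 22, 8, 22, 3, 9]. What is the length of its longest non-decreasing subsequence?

5

One longest non-decreasing subsequence is 1, 7, 9, 22, 22 (positions 2,3,6,7,9), of length 5; no longer one exists.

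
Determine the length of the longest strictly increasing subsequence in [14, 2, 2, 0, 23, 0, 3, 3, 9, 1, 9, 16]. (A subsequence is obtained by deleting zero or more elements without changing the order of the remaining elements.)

Let dp[i] be the longest increasing subsequence ending at position i. Then dp = [1, 1, 1, 1, 2, 1, 2, 2, 3, 2, 3, 4].
The maximum is 4; one witness is 2, 3, 9, 16 at positions 2,7,9,12.

4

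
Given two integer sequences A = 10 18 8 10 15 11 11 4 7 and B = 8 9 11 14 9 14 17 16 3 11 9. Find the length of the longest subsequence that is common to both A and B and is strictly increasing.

A longest common strictly increasing subsequence is 8, 11 (length 2); it appears in order in both A and B, and no longer such subsequence exists.

2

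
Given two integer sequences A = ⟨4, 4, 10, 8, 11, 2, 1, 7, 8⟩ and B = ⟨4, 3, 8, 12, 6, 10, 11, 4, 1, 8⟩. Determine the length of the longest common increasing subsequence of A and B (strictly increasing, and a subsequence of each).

3

A longest common strictly increasing subsequence is 4, 8, 11 (length 3); it appears in order in both A and B, and no longer such subsequence exists.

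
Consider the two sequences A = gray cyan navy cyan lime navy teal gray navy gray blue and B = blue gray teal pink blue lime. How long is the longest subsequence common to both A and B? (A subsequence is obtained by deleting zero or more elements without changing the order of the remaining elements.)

3

A longest common subsequence is gray, teal, blue (length 3); the LCS DP confirms no longer common subsequence exists.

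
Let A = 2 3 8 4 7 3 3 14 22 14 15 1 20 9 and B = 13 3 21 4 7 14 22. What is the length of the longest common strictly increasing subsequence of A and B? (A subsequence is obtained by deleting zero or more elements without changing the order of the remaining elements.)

5

For each value that appears in both, track the longest common increasing run ending there.
The best achievable length is 5; one witness is 3, 4, 7, 14, 22 (A-positions 2,4,5,8,9, B-positions 2,4,5,6,7).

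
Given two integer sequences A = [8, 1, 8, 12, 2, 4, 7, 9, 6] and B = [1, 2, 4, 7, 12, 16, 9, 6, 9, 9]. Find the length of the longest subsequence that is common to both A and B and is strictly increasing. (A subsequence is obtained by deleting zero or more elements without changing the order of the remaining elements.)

For each value that appears in both, track the longest common increasing run ending there.
The best achievable length is 5; one witness is 1, 2, 4, 7, 9 (A-positions 2,5,6,7,8, B-positions 1,2,3,4,7).

5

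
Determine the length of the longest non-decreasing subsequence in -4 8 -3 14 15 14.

4

Scanning left to right, the best length ending at each element is: -4→1, 8→2, -3→2, 14→3, 15→4, 14→4.
So the longest non-decreasing subsequence has length 4, e.g. -4, 8, 14, 15.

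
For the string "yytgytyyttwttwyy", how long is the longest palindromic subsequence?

One longest palindromic subsequence is yyttttttyy (positions 1,2,3,6,9,10,12,13,15,16); it reads the same forward and backward, and the interval DP gives dp[1][16] = 10.

10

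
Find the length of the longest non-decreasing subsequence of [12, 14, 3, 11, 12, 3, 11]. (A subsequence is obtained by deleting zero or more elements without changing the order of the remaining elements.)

3

Scanning left to right, the best length ending at each element is: 12→1, 14→2, 3→1, 11→2, 12→3, 3→2, 11→3.
So the longest non-decreasing subsequence has length 3, e.g. 3, 11, 12.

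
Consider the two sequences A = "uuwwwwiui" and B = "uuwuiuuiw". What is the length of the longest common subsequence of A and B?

6

A longest common subsequence is uuwiui (length 6); the LCS DP confirms no longer common subsequence exists.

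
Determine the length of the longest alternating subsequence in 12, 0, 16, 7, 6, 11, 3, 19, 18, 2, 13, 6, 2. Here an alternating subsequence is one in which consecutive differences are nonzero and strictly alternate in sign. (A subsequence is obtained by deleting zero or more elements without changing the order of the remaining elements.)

10

Track the best alternating length ending on an up-step vs a down-step at each position: up/down = 1/1, 1/2, 3/1, 3/4, 3/4, 5/4, 3/6, 7/1, 7/8, 3/8, 9/8, 9/10, 3/10.
The maximum over both is 10; one such subsequence is 12, 0, 16, 7, 11, 3, 19, 2, 13, 6.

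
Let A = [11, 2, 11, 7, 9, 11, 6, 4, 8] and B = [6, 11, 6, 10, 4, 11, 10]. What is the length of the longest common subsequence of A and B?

A longest common subsequence is 11, 6, 4 (length 3); the LCS DP confirms no longer common subsequence exists.

3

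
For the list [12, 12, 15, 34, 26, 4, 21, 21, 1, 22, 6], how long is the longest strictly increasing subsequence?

Let dp[i] be the longest increasing subsequence ending at position i. Then dp = [1, 1, 2, 3, 3, 1, 3, 3, 1, 4, 2].
The maximum is 4; one witness is 12, 15, 21, 22 at positions 1,3,7,10.

4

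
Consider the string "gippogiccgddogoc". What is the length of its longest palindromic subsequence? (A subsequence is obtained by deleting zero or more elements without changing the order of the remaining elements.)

8

One longest palindromic subsequence is gogccgog (positions 1,5,6,8,9,10,13,14); it reads the same forward and backward, and the interval DP gives dp[1][16] = 8.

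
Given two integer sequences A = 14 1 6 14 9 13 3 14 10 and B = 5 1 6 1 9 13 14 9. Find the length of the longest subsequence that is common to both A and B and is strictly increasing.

5

For each value that appears in both, track the longest common increasing run ending there.
The best achievable length is 5; one witness is 1, 6, 9, 13, 14 (A-positions 2,3,5,6,8, B-positions 2,3,5,6,7).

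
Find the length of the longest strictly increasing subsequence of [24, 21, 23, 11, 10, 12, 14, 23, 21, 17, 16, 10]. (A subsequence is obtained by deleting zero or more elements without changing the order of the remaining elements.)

4

Let dp[i] be the longest increasing subsequence ending at position i. Then dp = [1, 1, 2, 1, 1, 2, 3, 4, 4, 4, 4, 1].
The maximum is 4; one witness is 11, 12, 14, 23 at positions 4,6,7,8.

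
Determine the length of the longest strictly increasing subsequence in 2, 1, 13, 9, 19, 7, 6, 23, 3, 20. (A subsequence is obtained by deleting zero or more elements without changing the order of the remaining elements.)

4

Let dp[i] be the longest increasing subsequence ending at position i. Then dp = [1, 1, 2, 2, 3, 2, 2, 4, 2, 4].
The maximum is 4; one witness is 2, 13, 19, 23 at positions 1,3,5,8.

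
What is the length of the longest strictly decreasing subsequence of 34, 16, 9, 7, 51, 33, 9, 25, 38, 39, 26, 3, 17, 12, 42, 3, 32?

Let dp[i] be the longest decreasing subsequence ending at position i. Then dp = [1, 2, 3, 4, 1, 2, 3, 3, 2, 2, 3, 5, 4, 5, 2, 6, 3].
The maximum is 6; one witness is 34, 33, 25, 17, 12, 3 at positions 1,6,8,13,14,16.

6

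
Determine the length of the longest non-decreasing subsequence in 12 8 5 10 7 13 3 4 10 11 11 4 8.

Let dp[i] be the longest non-decreasing subsequence ending at position i. Then dp = [1, 1, 1, 2, 2, 3, 1, 2, 3, 4, 5, 3, 4].
The maximum is 5; one witness is 8, 10, 10, 11, 11 at positions 2,4,9,10,11.

5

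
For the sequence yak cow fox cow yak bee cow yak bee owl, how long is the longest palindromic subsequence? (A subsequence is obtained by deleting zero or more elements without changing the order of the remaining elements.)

One longest palindromic subsequence is yak cow bee cow yak (positions 1,2,6,7,8); it reads the same forward and backward, and the interval DP gives dp[1][10] = 5.

5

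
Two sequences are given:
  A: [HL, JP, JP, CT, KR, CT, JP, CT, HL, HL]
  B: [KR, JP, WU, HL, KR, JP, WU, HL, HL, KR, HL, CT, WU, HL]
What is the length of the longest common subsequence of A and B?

A longest common subsequence is HL, JP, KR, CT, HL (length 5); the LCS DP confirms no longer common subsequence exists.

5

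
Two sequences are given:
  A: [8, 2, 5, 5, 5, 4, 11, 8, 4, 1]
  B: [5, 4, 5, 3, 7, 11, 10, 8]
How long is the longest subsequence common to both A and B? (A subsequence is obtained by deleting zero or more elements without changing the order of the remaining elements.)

A longest common subsequence is 5, 5, 11, 8 (length 4); the LCS DP confirms no longer common subsequence exists.

4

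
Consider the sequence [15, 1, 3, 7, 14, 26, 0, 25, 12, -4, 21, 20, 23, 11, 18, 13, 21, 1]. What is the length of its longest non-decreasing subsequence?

6

One longest non-decreasing subsequence is 1, 3, 7, 14, 21, 23 (positions 2,3,4,5,11,13), of length 6; no longer one exists.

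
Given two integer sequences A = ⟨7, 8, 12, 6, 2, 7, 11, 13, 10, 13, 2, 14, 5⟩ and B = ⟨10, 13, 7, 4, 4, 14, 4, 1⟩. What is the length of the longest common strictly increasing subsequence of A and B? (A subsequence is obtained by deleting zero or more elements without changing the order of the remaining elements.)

A longest common strictly increasing subsequence is 10, 13, 14 (length 3); it appears in order in both A and B, and no longer such subsequence exists.

3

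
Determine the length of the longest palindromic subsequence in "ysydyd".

3

One longest palindromic subsequence is dyd (positions 4,5,6); it reads the same forward and backward, and the interval DP gives dp[1][6] = 3.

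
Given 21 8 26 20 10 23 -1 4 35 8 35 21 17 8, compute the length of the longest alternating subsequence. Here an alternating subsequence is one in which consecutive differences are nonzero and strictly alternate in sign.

10

Track the best alternating length ending on an up-step vs a down-step at each position: up/down = 1/1, 1/2, 3/1, 3/4, 3/4, 5/4, 1/6, 7/6, 7/1, 7/8, 9/1, 9/10, 9/10, 7/10.
The maximum over both is 10; one such subsequence is 21, 8, 26, 20, 23, -1, 35, 8, 35, 21.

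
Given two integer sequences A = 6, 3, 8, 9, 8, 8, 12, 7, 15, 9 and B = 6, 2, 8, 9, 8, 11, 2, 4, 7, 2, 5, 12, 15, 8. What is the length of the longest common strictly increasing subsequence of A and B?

5

A longest common strictly increasing subsequence is 6, 8, 9, 12, 15 (length 5); it appears in order in both A and B, and no longer such subsequence exists.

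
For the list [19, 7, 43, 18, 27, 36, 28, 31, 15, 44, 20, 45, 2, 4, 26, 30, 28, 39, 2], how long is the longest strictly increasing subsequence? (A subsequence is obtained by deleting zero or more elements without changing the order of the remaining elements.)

7

Let dp[i] be the longest increasing subsequence ending at position i. Then dp = [1, 1, 2, 2, 3, 4, 4, 5, 2, 6, 3, 7, 1, 2, 4, 5, 5, 6, 1].
The maximum is 7; one witness is 7, 18, 27, 28, 31, 44, 45 at positions 2,4,5,7,8,10,12.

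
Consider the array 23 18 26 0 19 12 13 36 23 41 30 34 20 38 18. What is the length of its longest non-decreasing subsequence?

7

One longest non-decreasing subsequence is 0, 12, 13, 23, 30, 34, 38 (positions 4,6,7,9,11,12,14), of length 7; no longer one exists.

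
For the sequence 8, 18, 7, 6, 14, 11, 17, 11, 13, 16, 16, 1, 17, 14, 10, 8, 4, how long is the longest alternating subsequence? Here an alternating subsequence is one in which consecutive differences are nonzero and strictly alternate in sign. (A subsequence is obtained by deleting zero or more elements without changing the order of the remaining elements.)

Track the best alternating length ending on an up-step vs a down-step at each position: up/down = 1/1, 2/1, 1/3, 1/3, 4/3, 4/5, 6/3, 4/7, 8/7, 8/7, 8/7, 1/9, 10/3, 10/11, 10/11, 10/11, 10/11.
The maximum over both is 11; one such subsequence is 8, 18, 7, 14, 11, 17, 11, 13, 1, 17, 14.

11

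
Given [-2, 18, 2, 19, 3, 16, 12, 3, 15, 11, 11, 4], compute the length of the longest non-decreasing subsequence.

6

Let dp[i] be the longest non-decreasing subsequence ending at position i. Then dp = [1, 2, 2, 3, 3, 4, 4, 4, 5, 5, 6, 5].
The maximum is 6; one witness is -2, 2, 3, 3, 11, 11 at positions 1,3,5,8,10,11.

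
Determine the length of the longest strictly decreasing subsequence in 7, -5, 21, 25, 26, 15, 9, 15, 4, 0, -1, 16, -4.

7

One longest decreasing subsequence is 21, 15, 9, 4, 0, -1, -4 (positions 3,6,7,9,10,11,13), of length 7; no longer one exists.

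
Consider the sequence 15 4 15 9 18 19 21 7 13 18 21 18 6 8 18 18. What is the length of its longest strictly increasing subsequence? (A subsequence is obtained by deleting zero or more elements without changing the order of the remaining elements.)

One longest increasing subsequence is 4, 15, 18, 19, 21 (positions 2,3,5,6,7), of length 5; no longer one exists.

5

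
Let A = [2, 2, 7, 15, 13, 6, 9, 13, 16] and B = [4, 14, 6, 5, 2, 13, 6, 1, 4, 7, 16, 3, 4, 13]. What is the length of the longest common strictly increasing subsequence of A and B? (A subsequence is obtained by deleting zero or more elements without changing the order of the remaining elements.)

3

For each value that appears in both, track the longest common increasing run ending there.
The best achievable length is 3; one witness is 2, 13, 16 (A-positions 1,5,9, B-positions 5,6,11).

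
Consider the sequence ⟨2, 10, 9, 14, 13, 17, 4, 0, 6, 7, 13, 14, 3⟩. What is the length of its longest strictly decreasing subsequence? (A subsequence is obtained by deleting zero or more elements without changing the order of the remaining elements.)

4

One longest decreasing subsequence is 10, 9, 4, 0 (positions 2,3,7,8), of length 4; no longer one exists.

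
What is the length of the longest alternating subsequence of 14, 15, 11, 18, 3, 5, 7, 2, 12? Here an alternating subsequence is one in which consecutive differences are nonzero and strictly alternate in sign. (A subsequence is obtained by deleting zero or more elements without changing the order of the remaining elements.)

A longest alternating subsequence is 14, 15, 11, 18, 3, 5, 2, 12 (positions 1,2,3,4,5,6,8,9); its 7 consecutive differences strictly alternate in sign, and length 8 is optimal.

8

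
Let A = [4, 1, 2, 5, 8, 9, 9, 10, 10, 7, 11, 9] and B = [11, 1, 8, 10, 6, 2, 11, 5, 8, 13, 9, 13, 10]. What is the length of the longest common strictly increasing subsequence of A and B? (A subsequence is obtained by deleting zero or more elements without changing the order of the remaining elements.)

6

A longest common strictly increasing subsequence is 1, 2, 5, 8, 9, 10 (length 6); it appears in order in both A and B, and no longer such subsequence exists.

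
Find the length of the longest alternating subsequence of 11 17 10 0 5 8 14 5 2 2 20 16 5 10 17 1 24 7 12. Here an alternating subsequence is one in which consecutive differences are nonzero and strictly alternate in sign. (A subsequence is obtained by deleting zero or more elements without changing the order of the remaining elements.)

A longest alternating subsequence is 11, 17, 0, 8, 5, 20, 5, 10, 1, 24, 7, 12 (positions 1,2,4,6,8,11,13,14,16,17,18,19); its 11 consecutive differences strictly alternate in sign, and length 12 is optimal.

12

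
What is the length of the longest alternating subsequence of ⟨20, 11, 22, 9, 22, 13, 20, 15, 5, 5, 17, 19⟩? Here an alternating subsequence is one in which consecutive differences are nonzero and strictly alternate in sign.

Track the best alternating length ending on an up-step vs a down-step at each position: up/down = 1/1, 1/2, 3/1, 1/4, 5/1, 5/6, 7/6, 7/8, 1/8, 1/8, 9/8, 9/8.
The maximum over both is 9; one such subsequence is 20, 11, 22, 9, 22, 13, 20, 15, 17.

9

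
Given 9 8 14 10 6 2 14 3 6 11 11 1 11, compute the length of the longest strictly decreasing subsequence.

One longest decreasing subsequence is 9, 8, 6, 2, 1 (positions 1,2,5,6,12), of length 5; no longer one exists.

5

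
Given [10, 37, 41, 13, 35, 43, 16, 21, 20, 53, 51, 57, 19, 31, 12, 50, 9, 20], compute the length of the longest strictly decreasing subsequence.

7

Scanning left to right, the best length ending at each element is: 10→1, 37→1, 41→1, 13→2, 35→2, 43→1, 16→3, 21→3, 20→4, 53→1, 51→2, 57→1, 19→5, 31→3, 12→6, 50→3, 9→7, 20→4.
So the longest decreasing subsequence has length 7, e.g. 37, 35, 21, 20, 19, 12, 9.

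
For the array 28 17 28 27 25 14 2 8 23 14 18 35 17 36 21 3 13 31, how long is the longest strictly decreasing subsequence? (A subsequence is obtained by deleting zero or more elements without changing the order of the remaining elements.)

One longest decreasing subsequence is 28, 27, 25, 23, 18, 17, 3 (positions 1,4,5,9,11,13,16), of length 7; no longer one exists.

7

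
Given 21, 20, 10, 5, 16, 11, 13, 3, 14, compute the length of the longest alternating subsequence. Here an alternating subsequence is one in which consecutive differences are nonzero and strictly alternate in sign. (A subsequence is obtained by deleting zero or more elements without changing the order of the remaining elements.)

A longest alternating subsequence is 21, 10, 16, 11, 13, 3, 14 (positions 1,3,5,6,7,8,9); its 6 consecutive differences strictly alternate in sign, and length 7 is optimal.

7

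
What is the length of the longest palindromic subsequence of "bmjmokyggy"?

4

Using dp[i][j] = 2 + dp[i+1][j−1] if the ends match, else max(dp[i+1][j], dp[i][j−1]):
dp[1][10] = 4. A witness is yggy at positions 7,8,9,10.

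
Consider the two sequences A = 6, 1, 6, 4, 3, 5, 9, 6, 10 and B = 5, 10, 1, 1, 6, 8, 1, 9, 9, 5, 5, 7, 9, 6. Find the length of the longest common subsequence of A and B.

Backtracking the LCS table gives one alignment: 6 (A1,B5) → 1 (A2,B7) → 5 (A6,B11) → 9 (A7,B13) → 6 (A8,B14).
So the longest common subsequence has length 5.

5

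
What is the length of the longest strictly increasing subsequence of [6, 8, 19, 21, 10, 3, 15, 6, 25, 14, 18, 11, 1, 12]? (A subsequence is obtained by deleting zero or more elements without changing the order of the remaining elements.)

5

Let dp[i] be the longest increasing subsequence ending at position i. Then dp = [1, 2, 3, 4, 3, 1, 4, 2, 5, 4, 5, 4, 1, 5].
The maximum is 5; one witness is 6, 8, 19, 21, 25 at positions 1,2,3,4,9.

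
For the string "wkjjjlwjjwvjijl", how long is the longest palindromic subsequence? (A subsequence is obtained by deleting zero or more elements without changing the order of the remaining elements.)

Using dp[i][j] = 2 + dp[i+1][j−1] if the ends match, else max(dp[i+1][j], dp[i][j−1]):
dp[1][15] = 8. A witness is jjwjjwjj at positions 4,5,7,8,9,10,12,14.

8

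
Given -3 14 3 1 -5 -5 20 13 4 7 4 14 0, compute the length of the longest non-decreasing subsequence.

5

Let dp[i] be the longest non-decreasing subsequence ending at position i. Then dp = [1, 2, 2, 2, 1, 2, 3, 3, 3, 4, 4, 5, 3].
The maximum is 5; one witness is -3, 3, 4, 7, 14 at positions 1,3,9,10,12.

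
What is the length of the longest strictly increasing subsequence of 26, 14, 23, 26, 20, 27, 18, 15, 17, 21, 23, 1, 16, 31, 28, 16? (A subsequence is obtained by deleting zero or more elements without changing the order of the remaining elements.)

6

One longest increasing subsequence is 14, 15, 17, 21, 23, 31 (positions 2,8,9,10,11,14), of length 6; no longer one exists.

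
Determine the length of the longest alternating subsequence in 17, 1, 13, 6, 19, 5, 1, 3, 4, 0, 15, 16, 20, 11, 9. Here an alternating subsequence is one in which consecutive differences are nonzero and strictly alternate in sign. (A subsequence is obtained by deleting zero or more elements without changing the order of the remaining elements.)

A longest alternating subsequence is 17, 1, 13, 6, 19, 1, 3, 0, 15, 11 (positions 1,2,3,4,5,7,8,10,11,14); its 9 consecutive differences strictly alternate in sign, and length 10 is optimal.

10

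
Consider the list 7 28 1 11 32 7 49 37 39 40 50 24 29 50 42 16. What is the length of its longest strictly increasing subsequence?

Scanning left to right, the best length ending at each element is: 7→1, 28→2, 1→1, 11→2, 32→3, 7→2, 49→4, 37→4, 39→5, 40→6, 50→7, 24→3, 29→4, 50→7, 42→7, 16→3.
So the longest increasing subsequence has length 7, e.g. 7, 28, 32, 37, 39, 40, 50.

7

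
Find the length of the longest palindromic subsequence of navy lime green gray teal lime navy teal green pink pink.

5

One longest palindromic subsequence is green teal navy teal green (positions 3,5,7,8,9); it reads the same forward and backward, and the interval DP gives dp[1][11] = 5.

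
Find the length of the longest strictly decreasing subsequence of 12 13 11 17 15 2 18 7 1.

Scanning left to right, the best length ending at each element is: 12→1, 13→1, 11→2, 17→1, 15→2, 2→3, 18→1, 7→3, 1→4.
So the longest decreasing subsequence has length 4, e.g. 12, 11, 2, 1.

4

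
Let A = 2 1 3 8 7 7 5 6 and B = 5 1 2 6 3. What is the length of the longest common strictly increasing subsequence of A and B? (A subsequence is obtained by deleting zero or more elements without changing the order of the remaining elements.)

For each value that appears in both, track the longest common increasing run ending there.
The best achievable length is 2; one witness is 5, 6 (A-positions 7,8, B-positions 1,4).

2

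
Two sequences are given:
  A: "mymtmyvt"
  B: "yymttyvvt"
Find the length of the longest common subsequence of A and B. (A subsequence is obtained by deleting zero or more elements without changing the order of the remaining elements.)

6

Backtracking the LCS table gives one alignment: y (A2,B2) → m (A3,B3) → t (A4,B5) → y (A6,B6) → v (A7,B8) → t (A8,B9).
So the longest common subsequence has length 6.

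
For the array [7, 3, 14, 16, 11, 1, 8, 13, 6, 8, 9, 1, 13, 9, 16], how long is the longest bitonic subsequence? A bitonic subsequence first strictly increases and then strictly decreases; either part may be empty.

Let inc[i] be the LIS ending at i and dec[i] the longest strictly decreasing subsequence starting at i. inc = [1, 1, 2, 3, 2, 1, 2, 3, 2, 3, 4, 1, 5, 4, 6], dec = [3, 2, 5, 5, 4, 1, 3, 3, 2, 2, 2, 1, 2, 1, 1].
max_i inc[i]+dec[i]−1 = 7, with one witness 7, 14, 16, 11, 8, 6, 1.

7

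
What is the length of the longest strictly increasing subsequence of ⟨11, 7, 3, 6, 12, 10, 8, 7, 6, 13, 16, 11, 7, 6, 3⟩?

5

Let dp[i] be the longest increasing subsequence ending at position i. Then dp = [1, 1, 1, 2, 3, 3, 3, 3, 2, 4, 5, 4, 3, 2, 1].
The maximum is 5; one witness is 3, 6, 12, 13, 16 at positions 3,4,5,10,11.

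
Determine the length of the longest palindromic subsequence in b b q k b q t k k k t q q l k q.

One longest palindromic subsequence is qkqtkkktqkq (positions 3,4,6,7,8,9,10,11,13,15,16); it reads the same forward and backward, and the interval DP gives dp[1][16] = 11.

11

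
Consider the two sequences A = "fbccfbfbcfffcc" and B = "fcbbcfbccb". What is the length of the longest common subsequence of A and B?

Backtracking the LCS table gives one alignment: f (A1,B1) → c (A4,B2) → b (A6,B3) → b (A8,B4) → c (A9,B5) → f (A10,B6) → c (A13,B8) → c (A14,B9).
So the longest common subsequence has length 8.

8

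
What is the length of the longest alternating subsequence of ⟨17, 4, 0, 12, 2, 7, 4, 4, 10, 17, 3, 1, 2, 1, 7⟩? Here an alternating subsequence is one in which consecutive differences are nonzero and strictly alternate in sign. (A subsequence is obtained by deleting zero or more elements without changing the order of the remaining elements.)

11

A longest alternating subsequence is 17, 4, 12, 2, 7, 4, 10, 1, 2, 1, 7 (positions 1,2,4,5,6,7,9,12,13,14,15); its 10 consecutive differences strictly alternate in sign, and length 11 is optimal.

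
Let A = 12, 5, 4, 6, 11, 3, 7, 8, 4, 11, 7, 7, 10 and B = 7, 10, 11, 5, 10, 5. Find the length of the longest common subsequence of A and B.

3

A longest common subsequence is 7, 11, 10 (length 3); the LCS DP confirms no longer common subsequence exists.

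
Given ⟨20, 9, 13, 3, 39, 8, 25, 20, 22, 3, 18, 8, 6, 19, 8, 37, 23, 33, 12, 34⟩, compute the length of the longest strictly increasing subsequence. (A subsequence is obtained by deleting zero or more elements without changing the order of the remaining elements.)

7

Let dp[i] be the longest increasing subsequence ending at position i. Then dp = [1, 1, 2, 1, 3, 2, 3, 3, 4, 1, 3, 2, 2, 4, 3, 5, 5, 6, 4, 7].
The maximum is 7; one witness is 9, 13, 20, 22, 23, 33, 34 at positions 2,3,8,9,17,18,20.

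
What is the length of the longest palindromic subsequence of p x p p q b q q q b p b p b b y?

9

One longest palindromic subsequence is ppbqqqbpp (positions 3,4,6,7,8,9,10,11,13); it reads the same forward and backward, and the interval DP gives dp[1][16] = 9.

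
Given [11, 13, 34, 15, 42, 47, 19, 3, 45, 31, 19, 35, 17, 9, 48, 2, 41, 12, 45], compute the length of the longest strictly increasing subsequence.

8

One longest increasing subsequence is 11, 13, 15, 19, 31, 35, 41, 45 (positions 1,2,4,7,10,12,17,19), of length 8; no longer one exists.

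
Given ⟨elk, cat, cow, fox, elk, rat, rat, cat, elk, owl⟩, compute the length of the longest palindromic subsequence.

Using dp[i][j] = 2 + dp[i+1][j−1] if the ends match, else max(dp[i+1][j], dp[i][j−1]):
dp[1][10] = 6. A witness is elk cat rat rat cat elk at positions 1,2,6,7,8,9.

6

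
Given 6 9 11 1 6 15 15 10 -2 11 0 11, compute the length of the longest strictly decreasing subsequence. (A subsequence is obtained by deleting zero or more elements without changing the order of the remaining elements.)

3

One longest decreasing subsequence is 6, 1, -2 (positions 1,4,9), of length 3; no longer one exists.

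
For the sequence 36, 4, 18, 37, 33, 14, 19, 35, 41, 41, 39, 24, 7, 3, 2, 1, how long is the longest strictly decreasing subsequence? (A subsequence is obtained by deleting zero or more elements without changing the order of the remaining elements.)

7

Scanning left to right, the best length ending at each element is: 36→1, 4→2, 18→2, 37→1, 33→2, 14→3, 19→3, 35→2, 41→1, 41→1, 39→2, 24→3, 7→4, 3→5, 2→6, 1→7.
So the longest decreasing subsequence has length 7, e.g. 36, 18, 14, 7, 3, 2, 1.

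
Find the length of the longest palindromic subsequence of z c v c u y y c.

4

One longest palindromic subsequence is cyyc (positions 2,6,7,8); it reads the same forward and backward, and the interval DP gives dp[1][8] = 4.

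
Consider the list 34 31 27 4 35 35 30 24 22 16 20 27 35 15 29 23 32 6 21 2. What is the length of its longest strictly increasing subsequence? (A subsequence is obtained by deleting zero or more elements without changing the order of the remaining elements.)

6

Scanning left to right, the best length ending at each element is: 34→1, 31→1, 27→1, 4→1, 35→2, 35→2, 30→2, 24→2, 22→2, 16→2, 20→3, 27→4, 35→5, 15→2, 29→5, 23→4, 32→6, 6→2, 21→4, 2→1.
So the longest increasing subsequence has length 6, e.g. 4, 16, 20, 27, 29, 32.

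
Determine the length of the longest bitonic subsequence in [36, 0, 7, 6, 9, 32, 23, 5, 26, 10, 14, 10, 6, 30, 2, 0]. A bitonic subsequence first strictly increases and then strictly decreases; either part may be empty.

10

One longest bitonic subsequence is 0, 7, 9, 32, 26, 14, 10, 6, 2, 0 (positions 2,3,5,6,9,11,12,13,15,16): it rises to 32 then falls. Length 10 is optimal.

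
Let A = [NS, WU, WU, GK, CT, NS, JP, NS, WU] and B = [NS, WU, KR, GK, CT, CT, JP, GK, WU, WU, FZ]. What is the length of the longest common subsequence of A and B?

6

A longest common subsequence is NS, WU, GK, CT, JP, WU (length 6); the LCS DP confirms no longer common subsequence exists.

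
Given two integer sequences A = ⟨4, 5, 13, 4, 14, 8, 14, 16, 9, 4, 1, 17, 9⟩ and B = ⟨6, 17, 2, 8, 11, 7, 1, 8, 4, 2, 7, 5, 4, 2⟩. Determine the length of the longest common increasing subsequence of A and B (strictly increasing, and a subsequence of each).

2

For each value that appears in both, track the longest common increasing run ending there.
The best achievable length is 2; one witness is 4, 5 (A-positions 1,2, B-positions 9,12).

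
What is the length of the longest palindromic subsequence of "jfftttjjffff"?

7

One longest palindromic subsequence is fftttff (positions 2,3,4,5,6,11,12); it reads the same forward and backward, and the interval DP gives dp[1][12] = 7.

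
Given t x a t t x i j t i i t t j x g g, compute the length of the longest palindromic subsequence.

9

One longest palindromic subsequence is xttiiittx (positions 2,4,5,7,10,11,12,13,15); it reads the same forward and backward, and the interval DP gives dp[1][17] = 9.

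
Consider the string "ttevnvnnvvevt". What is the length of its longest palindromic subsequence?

One longest palindromic subsequence is tevvnnvvet (positions 1,3,4,6,7,8,9,10,11,13); it reads the same forward and backward, and the interval DP gives dp[1][13] = 10.

10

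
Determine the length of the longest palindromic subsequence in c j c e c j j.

One longest palindromic subsequence is jcecj (positions 2,3,4,5,7); it reads the same forward and backward, and the interval DP gives dp[1][7] = 5.

5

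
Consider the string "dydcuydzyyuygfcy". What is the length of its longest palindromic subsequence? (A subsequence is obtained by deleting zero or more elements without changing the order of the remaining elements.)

One longest palindromic subsequence is ycuyyyucy (positions 2,4,5,6,9,10,11,15,16); it reads the same forward and backward, and the interval DP gives dp[1][16] = 9.

9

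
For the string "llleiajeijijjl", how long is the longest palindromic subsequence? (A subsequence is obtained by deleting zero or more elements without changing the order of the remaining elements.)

7

Using dp[i][j] = 2 + dp[i+1][j−1] if the ends match, else max(dp[i+1][j], dp[i][j−1]):
dp[1][14] = 7. A witness is ljjijjl at positions 1,7,10,11,12,13,14.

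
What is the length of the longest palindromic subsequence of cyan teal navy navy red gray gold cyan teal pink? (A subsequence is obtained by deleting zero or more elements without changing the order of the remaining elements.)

One longest palindromic subsequence is teal navy navy teal (positions 2,3,4,9); it reads the same forward and backward, and the interval DP gives dp[1][10] = 4.

4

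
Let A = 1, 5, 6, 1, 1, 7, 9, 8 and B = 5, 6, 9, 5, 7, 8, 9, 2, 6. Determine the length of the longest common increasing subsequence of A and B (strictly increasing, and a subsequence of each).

A longest common strictly increasing subsequence is 5, 6, 7, 8 (length 4); it appears in order in both A and B, and no longer such subsequence exists.

4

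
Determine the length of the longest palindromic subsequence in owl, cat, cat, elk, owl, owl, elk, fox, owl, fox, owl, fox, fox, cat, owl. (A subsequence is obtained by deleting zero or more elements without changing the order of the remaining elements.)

9

Using dp[i][j] = 2 + dp[i+1][j−1] if the ends match, else max(dp[i+1][j], dp[i][j−1]):
dp[1][15] = 9. A witness is owl cat fox fox owl fox fox cat owl at positions 1,2,8,10,11,12,13,14,15.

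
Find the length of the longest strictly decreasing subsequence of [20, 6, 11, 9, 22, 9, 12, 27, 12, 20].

Let dp[i] be the longest decreasing subsequence ending at position i. Then dp = [1, 2, 2, 3, 1, 3, 2, 1, 2, 2].
The maximum is 3; one witness is 20, 11, 9 at positions 1,3,4.

3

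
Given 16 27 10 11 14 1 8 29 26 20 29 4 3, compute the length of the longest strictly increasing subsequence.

One longest increasing subsequence is 10, 11, 14, 26, 29 (positions 3,4,5,9,11), of length 5; no longer one exists.

5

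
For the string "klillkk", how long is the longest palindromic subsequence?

One longest palindromic subsequence is klllk (positions 1,2,4,5,7); it reads the same forward and backward, and the interval DP gives dp[1][7] = 5.

5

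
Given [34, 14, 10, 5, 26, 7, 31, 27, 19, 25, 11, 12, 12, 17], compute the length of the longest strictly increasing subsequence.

5

Scanning left to right, the best length ending at each element is: 34→1, 14→1, 10→1, 5→1, 26→2, 7→2, 31→3, 27→3, 19→3, 25→4, 11→3, 12→4, 12→4, 17→5.
So the longest increasing subsequence has length 5, e.g. 5, 7, 11, 12, 17.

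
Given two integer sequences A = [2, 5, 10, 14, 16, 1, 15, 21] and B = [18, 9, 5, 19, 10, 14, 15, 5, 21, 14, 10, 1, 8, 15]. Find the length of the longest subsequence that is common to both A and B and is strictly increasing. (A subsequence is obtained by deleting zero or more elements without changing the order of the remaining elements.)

5

For each value that appears in both, track the longest common increasing run ending there.
The best achievable length is 5; one witness is 5, 10, 14, 15, 21 (A-positions 2,3,4,7,8, B-positions 3,5,6,7,9).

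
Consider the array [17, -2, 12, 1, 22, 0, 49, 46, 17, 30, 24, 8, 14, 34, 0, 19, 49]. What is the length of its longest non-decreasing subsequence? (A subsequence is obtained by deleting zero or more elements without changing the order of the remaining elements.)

Let dp[i] be the longest non-decreasing subsequence ending at position i. Then dp = [1, 1, 2, 2, 3, 2, 4, 4, 3, 4, 4, 3, 4, 5, 3, 5, 6].
The maximum is 6; one witness is -2, 12, 22, 30, 34, 49 at positions 2,3,5,10,14,17.

6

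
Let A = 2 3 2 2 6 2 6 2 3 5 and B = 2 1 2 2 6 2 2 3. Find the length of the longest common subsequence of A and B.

Backtracking the LCS table gives one alignment: 2 (A1,B1) → 2 (A3,B3) → 2 (A4,B4) → 6 (A5,B5) → 2 (A6,B6) → 2 (A8,B7) → 3 (A9,B8).
So the longest common subsequence has length 7.

7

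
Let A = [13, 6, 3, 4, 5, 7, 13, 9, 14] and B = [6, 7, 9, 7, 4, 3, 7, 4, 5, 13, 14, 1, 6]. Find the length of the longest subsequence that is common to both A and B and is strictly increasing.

5

A longest common strictly increasing subsequence is 3, 4, 5, 13, 14 (length 5); it appears in order in both A and B, and no longer such subsequence exists.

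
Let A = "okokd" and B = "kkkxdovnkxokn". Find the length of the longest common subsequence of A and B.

Backtracking the LCS table gives one alignment: o (A1,B6) → k (A2,B9) → o (A3,B11) → k (A4,B12).
So the longest common subsequence has length 4.

4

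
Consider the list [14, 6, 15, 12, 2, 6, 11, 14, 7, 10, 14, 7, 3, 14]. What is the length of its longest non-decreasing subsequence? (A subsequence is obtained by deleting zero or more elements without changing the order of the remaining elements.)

6

Scanning left to right, the best length ending at each element is: 14→1, 6→1, 15→2, 12→2, 2→1, 6→2, 11→3, 14→4, 7→3, 10→4, 14→5, 7→4, 3→2, 14→6.
So the longest non-decreasing subsequence has length 6, e.g. 6, 6, 11, 14, 14, 14.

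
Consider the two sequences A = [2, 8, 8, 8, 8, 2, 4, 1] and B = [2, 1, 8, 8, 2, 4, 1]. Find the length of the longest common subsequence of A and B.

A longest common subsequence is 2, 8, 8, 2, 4, 1 (length 6); the LCS DP confirms no longer common subsequence exists.

6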